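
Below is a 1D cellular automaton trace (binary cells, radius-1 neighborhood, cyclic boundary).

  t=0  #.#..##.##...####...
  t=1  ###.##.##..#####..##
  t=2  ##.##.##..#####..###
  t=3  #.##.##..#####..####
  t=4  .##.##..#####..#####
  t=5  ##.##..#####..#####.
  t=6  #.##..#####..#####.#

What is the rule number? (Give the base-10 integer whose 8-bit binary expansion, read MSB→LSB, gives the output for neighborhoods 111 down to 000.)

175

  ###|#  b7=1 t=0,i=14
  ##.|.  b6=0 t=0,i=6
  #.#|#  b5=1 t=0,i=1
  #..|.  b4=0 t=0,i=3
  .##|#  b3=1 t=0,i=5
  .#.|#  b2=1 t=0,i=0
  ..#|#  b1=1 t=0,i=4
  ...|#  b0=1 t=0,i=11
  bits 10101111 = 175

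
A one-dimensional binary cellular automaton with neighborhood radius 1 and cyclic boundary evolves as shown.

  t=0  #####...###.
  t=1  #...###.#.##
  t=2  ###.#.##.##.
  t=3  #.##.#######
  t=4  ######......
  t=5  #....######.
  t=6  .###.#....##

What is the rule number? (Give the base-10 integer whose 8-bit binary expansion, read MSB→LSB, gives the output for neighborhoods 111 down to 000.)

121

  ###|.  b7=0 t=0,i=1
  ##.|#  b6=1 t=0,i=4
  #.#|#  b5=1 t=0,i=11
  #..|#  b4=1 t=0,i=5
  .##|#  b3=1 t=0,i=0
  .#.|.  b2=0 t=1,i=8
  ..#|.  b1=0 t=0,i=7
  ...|#  b0=1 t=0,i=6
  bits 01111001 = 121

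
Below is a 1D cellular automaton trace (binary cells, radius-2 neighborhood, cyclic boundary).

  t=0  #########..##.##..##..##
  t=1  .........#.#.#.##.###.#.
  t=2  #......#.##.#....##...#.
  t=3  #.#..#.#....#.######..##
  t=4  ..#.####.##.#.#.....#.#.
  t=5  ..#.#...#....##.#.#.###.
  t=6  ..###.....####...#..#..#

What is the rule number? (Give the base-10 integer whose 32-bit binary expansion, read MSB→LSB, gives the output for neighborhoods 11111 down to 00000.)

  ##### -> .   bit 31 = 0  t=0,i=0
  ####. -> .   bit 30 = 0  t=0,i=7
  ###.# -> .   bit 29 = 0  t=1,i=20
  ###.. -> .   bit 28 = 0  t=0,i=8
  ##.## -> #   bit 27 = 1  t=0,i=13
  ##.#. -> .   bit 26 = 0  t=1,i=21
  ##..# -> #   bit 25 = 1  t=0,i=9
  ##... -> #   bit 24 = 1  t=2,i=19
  #.### -> #   bit 23 = 1  t=1,i=18
  #.##. -> .   bit 22 = 0  t=0,i=14
  #.#.# -> .   bit 21 = 0  t=1,i=11
  #.#.. -> #   bit 20 = 1  t=1,i=22
  #..## -> .   bit 19 = 0  t=0,i=10
  #..#. -> #   bit 18 = 1  t=3,i=4
  #...# -> .   bit 17 = 0  t=2,i=20
  #.... -> #   bit 16 = 1  t=1,i=0
  .#### -> .   bit 15 = 0  t=0,i=23
  .###. -> .   bit 14 = 0  t=1,i=19
  .##.# -> .   bit 13 = 0  t=0,i=12
  .##.. -> #   bit 12 = 1  t=0,i=15
  .#.## -> .   bit 11 = 0  t=1,i=14
  .#.#. -> #   bit 10 = 1  t=1,i=10
  .#..# -> .   bit 9 = 0  t=3,i=3
  .#... -> .   bit 8 = 0  t=1,i=23
  ..### -> #   bit 7 = 1  t=0,i=22
  ..##. -> #   bit 6 = 1  t=0,i=11
  ..#.# -> #   bit 5 = 1  t=1,i=9
  ..#.. -> .   bit 4 = 0  t=5,i=8
  ...## -> #   bit 3 = 1  t=2,i=16
  ...#. -> .   bit 2 = 0  t=1,i=8
  ....# -> #   bit 1 = 1  t=1,i=7
  ..... -> .   bit 0 = 0  t=1,i=1
  bits 00001011100101010001010011101010 = 194319594

194319594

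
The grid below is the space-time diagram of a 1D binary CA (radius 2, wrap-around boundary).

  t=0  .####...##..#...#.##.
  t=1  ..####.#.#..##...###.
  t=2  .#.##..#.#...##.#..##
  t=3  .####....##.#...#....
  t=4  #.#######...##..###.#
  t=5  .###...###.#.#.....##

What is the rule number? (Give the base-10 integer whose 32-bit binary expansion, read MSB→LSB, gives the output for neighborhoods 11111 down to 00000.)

  nb #####: next=.  (t=4,i=4, bit31=0)
  nb ####.: next=#  (t=0,i=3, bit30=1)
  nb ###.#: next=.  (t=1,i=5, bit29=0)
  nb ###..: next=#  (t=0,i=4, bit28=1)
  nb ##.##: next=#  (t=4,i=1, bit27=1)
  nb ##.#.: next=.  (t=1,i=6, bit26=0)
  nb ##..#: next=.  (t=0,i=10, bit25=0)
  nb ##...: next=#  (t=0,i=5, bit24=1)
  nb #.###: next=#  (t=4,i=2, bit23=1)
  nb #.##.: next=#  (t=0,i=18, bit22=1)
  nb #.#.#: next=#  (t=1,i=7, bit21=1)
  nb #.#..: next=#  (t=1,i=9, bit20=1)
  nb #..##: next=.  (t=0,i=0, bit19=0)
  nb #..#.: next=.  (t=0,i=11, bit18=0)
  nb #...#: next=.  (t=0,i=6, bit17=0)
  nb #....: next=#  (t=3,i=6, bit16=1)
  nb .####: next=#  (t=0,i=2, bit15=1)
  nb .###.: next=.  (t=1,i=18, bit14=0)
  nb .##.#: next=.  (t=2,i=14, bit13=0)
  nb .##..: next=#  (t=0,i=9, bit12=1)
  nb .#.##: next=#  (t=0,i=17, bit11=1)
  nb .#.#.: next=.  (t=1,i=8, bit10=0)
  nb .#..#: next=.  (t=1,i=10, bit9=0)
  nb .#...: next=#  (t=0,i=13, bit8=1)
  nb ..###: next=.  (t=0,i=1, bit7=0)
  nb ..##.: next=.  (t=0,i=8, bit6=0)
  nb ..#.#: next=.  (t=0,i=16, bit5=0)
  nb ..#..: next=#  (t=0,i=12, bit4=1)
  nb ...##: next=#  (t=0,i=7, bit3=1)
  nb ...#.: next=.  (t=0,i=15, bit2=0)
  nb ....#: next=#  (t=3,i=7, bit1=1)
  nb .....: next=.  (t=3,i=19, bit0=0)
  bits 01011001111100011001100100011010 = 1509005594

1509005594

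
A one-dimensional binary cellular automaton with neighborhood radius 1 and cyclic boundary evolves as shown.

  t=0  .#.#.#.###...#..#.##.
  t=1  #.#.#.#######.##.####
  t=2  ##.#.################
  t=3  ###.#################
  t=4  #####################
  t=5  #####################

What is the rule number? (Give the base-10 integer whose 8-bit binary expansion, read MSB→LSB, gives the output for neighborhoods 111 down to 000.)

251

  ### -> #   bit 7 = 1  t=0,i=8
  ##. -> #   bit 6 = 1  t=0,i=9
  #.# -> #   bit 5 = 1  t=0,i=2
  #.. -> #   bit 4 = 1  t=0,i=10
  .## -> #   bit 3 = 1  t=0,i=7
  .#. -> .   bit 2 = 0  t=0,i=1
  ..# -> #   bit 1 = 1  t=0,i=0
  ... -> #   bit 0 = 1  t=0,i=11
  bits 11111011 = 251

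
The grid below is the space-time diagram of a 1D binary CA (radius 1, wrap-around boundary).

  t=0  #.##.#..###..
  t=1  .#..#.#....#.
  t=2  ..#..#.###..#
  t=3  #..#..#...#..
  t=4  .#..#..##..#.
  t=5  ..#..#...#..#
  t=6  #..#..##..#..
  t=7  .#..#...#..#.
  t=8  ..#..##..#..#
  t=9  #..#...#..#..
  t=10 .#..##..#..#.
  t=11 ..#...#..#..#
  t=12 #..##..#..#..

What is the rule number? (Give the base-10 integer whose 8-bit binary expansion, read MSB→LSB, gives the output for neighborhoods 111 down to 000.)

  ### -> .   bit 7 = 0  t=0,i=9
  ##. -> .   bit 6 = 0  t=0,i=3
  #.# -> #   bit 5 = 1  t=0,i=1
  #.. -> #   bit 4 = 1  t=0,i=6
  .## -> .   bit 3 = 0  t=0,i=2
  .#. -> .   bit 2 = 0  t=0,i=0
  ..# -> .   bit 1 = 0  t=0,i=7
  ... -> #   bit 0 = 1  t=1,i=8
  bits 00110001 = 49

49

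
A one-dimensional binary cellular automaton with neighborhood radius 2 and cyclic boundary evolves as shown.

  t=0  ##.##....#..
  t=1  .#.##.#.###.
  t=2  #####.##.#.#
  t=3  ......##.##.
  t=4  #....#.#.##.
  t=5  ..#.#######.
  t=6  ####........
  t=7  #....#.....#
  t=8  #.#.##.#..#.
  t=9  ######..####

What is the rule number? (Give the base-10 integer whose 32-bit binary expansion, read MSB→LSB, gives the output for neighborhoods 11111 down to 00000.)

  #####|.  b31=0 t=2,i=1
  ####.|.  b30=0 t=2,i=3
  ###.#|.  b29=0 t=2,i=4
  ###..|.  b28=0 t=1,i=10
  ##.##|.  b27=0 t=0,i=2
  ##.#.|.  b26=0 t=1,i=5
  ##..#|#  b25=1 t=1,i=11
  ##...|.  b24=0 t=0,i=5
  #.###|.  b23=0 t=1,i=8
  #.##.|#  b22=1 t=0,i=3
  #.#.#|#  b21=1 t=1,i=6
  #.#..|.  b20=0 t=4,i=0
  #..##|.  b19=0 t=0,i=11
  #..#.|#  b18=1 t=1,i=0
  #...#|#  b17=1 t=5,i=0
  #....|#  b16=1 t=0,i=6
  .####|.  b15=0 t=2,i=0
  .###.|#  b14=1 t=1,i=9
  .##.#|#  b13=1 t=0,i=1
  .##..|#  b12=1 t=0,i=4
  .#.##|#  b11=1 t=1,i=2
  .#.#.|#  b10=1 t=4,i=6
  .#..#|#  b9=1 t=0,i=10
  .#...|.  b8=0 t=4,i=1
  ..###|#  b7=1 t=6,i=0
  ..##.|.  b6=0 t=0,i=0
  ..#.#|#  b5=1 t=1,i=1
  ..#..|#  b4=1 t=0,i=9
  ...##|#  b3=1 t=3,i=5
  ...#.|#  b2=1 t=0,i=8
  ....#|.  b1=0 t=0,i=7
  .....|.  b0=0 t=3,i=1
  bits 00000010011001110111111010111100 = 40337084

40337084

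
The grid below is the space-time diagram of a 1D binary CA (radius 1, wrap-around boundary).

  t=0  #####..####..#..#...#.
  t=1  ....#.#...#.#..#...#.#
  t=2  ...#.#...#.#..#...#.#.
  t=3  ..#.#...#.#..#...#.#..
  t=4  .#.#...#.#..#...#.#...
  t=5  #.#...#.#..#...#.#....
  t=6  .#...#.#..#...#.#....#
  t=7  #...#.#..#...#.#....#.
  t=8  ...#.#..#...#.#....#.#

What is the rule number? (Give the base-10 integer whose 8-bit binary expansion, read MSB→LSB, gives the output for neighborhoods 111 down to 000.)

98

  [7] ### => .  t=0,i=1
  [6] ##. => #  t=0,i=4
  [5] #.# => #  t=0,i=21
  [4] #.. => .  t=0,i=5
  [3] .## => .  t=0,i=0
  [2] .#. => .  t=0,i=13
  [1] ..# => #  t=0,i=6
  [0] ... => .  t=0,i=18
  bits 01100010 = 98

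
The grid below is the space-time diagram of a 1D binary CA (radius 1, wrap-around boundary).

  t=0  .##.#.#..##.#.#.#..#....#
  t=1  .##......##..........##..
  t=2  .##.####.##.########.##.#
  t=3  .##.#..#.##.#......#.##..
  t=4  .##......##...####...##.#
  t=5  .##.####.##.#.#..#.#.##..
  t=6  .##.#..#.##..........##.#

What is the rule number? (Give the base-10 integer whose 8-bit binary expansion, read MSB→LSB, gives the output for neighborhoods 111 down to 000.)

73

  ###|.  b7=0 t=2,i=5
  ##.|#  b6=1 t=0,i=2
  #.#|.  b5=0 t=0,i=0
  #..|.  b4=0 t=0,i=7
  .##|#  b3=1 t=0,i=1
  .#.|.  b2=0 t=0,i=4
  ..#|.  b1=0 t=0,i=8
  ...|#  b0=1 t=0,i=21
  bits 01001001 = 73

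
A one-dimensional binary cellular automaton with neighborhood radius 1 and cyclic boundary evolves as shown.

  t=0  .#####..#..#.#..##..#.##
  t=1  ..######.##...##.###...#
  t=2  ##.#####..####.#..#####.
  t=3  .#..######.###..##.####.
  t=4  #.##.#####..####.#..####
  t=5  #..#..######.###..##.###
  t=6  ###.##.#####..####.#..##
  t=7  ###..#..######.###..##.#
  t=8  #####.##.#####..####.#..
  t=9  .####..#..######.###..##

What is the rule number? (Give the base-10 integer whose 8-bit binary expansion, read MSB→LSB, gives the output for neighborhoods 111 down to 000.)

  nb ###: next=#  (t=0,i=2, bit7=1)
  nb ##.: next=#  (t=0,i=5, bit6=1)
  nb #.#: next=.  (t=0,i=0, bit5=0)
  nb #..: next=#  (t=0,i=6, bit4=1)
  nb .##: next=.  (t=0,i=1, bit3=0)
  nb .#.: next=.  (t=0,i=8, bit2=0)
  nb ..#: next=#  (t=0,i=7, bit1=1)
  nb ...: next=#  (t=1,i=12, bit0=1)
  bits 11010011 = 211

211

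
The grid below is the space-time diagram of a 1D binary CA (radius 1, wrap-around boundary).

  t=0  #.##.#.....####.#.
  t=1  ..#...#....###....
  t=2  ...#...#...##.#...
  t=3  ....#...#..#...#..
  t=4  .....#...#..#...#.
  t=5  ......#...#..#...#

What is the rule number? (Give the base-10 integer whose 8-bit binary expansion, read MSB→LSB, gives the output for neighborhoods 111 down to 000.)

152

  ### -> #   bit 7 = 1  t=0,i=12
  ##. -> .   bit 6 = 0  t=0,i=3
  #.# -> .   bit 5 = 0  t=0,i=1
  #.. -> #   bit 4 = 1  t=0,i=6
  .## -> #   bit 3 = 1  t=0,i=2
  .#. -> .   bit 2 = 0  t=0,i=0
  ..# -> .   bit 1 = 0  t=0,i=10
  ... -> .   bit 0 = 0  t=0,i=7
  bits 10011000 = 152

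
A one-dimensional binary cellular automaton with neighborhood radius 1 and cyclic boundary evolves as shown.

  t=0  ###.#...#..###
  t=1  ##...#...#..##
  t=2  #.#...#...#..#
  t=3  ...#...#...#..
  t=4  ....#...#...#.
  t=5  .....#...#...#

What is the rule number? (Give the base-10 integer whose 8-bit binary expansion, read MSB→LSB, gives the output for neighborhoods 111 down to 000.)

144

  [7] ### => #  t=0,i=0
  [6] ##. => .  t=0,i=2
  [5] #.# => .  t=0,i=3
  [4] #.. => #  t=0,i=5
  [3] .## => .  t=0,i=11
  [2] .#. => .  t=0,i=4
  [1] ..# => .  t=0,i=7
  [0] ... => .  t=0,i=6
  bits 10010000 = 144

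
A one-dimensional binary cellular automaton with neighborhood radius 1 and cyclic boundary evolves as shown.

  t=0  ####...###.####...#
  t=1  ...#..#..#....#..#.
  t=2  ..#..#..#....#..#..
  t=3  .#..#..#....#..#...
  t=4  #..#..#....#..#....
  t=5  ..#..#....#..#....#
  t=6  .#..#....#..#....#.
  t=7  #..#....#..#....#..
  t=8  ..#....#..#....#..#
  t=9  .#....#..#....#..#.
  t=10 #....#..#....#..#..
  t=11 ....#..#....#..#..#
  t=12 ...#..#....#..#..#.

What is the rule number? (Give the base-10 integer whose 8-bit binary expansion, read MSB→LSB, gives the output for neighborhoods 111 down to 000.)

  ###|.  b7=0 t=0,i=0
  ##.|#  b6=1 t=0,i=3
  #.#|.  b5=0 t=0,i=10
  #..|.  b4=0 t=0,i=4
  .##|.  b3=0 t=0,i=7
  .#.|.  b2=0 t=1,i=3
  ..#|#  b1=1 t=0,i=6
  ...|.  b0=0 t=0,i=5
  bits 01000010 = 66

66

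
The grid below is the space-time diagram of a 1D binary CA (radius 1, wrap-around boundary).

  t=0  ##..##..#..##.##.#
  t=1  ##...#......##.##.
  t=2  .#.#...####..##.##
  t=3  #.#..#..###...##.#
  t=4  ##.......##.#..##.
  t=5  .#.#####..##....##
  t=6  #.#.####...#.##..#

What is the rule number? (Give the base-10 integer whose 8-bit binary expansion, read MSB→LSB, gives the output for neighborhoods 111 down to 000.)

225

  ### -> #   bit 7 = 1  t=0,i=0
  ##. -> #   bit 6 = 1  t=0,i=1
  #.# -> #   bit 5 = 1  t=0,i=13
  #.. -> .   bit 4 = 0  t=0,i=2
  .## -> .   bit 3 = 0  t=0,i=4
  .#. -> .   bit 2 = 0  t=0,i=8
  ..# -> .   bit 1 = 0  t=0,i=3
  ... -> #   bit 0 = 1  t=1,i=3
  bits 11100001 = 225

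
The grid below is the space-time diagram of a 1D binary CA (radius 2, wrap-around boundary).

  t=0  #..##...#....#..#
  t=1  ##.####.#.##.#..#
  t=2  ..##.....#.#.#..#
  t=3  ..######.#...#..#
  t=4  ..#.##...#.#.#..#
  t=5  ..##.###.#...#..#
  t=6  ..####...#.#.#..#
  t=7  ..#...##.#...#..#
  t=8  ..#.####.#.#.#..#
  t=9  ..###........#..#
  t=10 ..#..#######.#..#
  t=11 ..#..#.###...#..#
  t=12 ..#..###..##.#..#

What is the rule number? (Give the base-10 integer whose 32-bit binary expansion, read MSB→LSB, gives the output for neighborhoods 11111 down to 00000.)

2341681403

  nb #####: next=#  (t=3,i=4, bit31=1)
  nb ####.: next=.  (t=1,i=5, bit30=0)
  nb ###.#: next=.  (t=1,i=1, bit29=0)
  nb ###..: next=.  (t=6,i=5, bit28=0)
  nb ##.##: next=#  (t=1,i=2, bit27=1)
  nb ##.#.: next=.  (t=1,i=7, bit26=0)
  nb ##..#: next=#  (t=0,i=1, bit25=1)
  nb ##...: next=#  (t=0,i=5, bit24=1)
  nb #.###: next=#  (t=1,i=3, bit23=1)
  nb #.##.: next=.  (t=1,i=10, bit22=0)
  nb #.#.#: next=.  (t=1,i=8, bit21=0)
  nb #.#..: next=#  (t=1,i=13, bit20=1)
  nb #..##: next=.  (t=0,i=2, bit19=0)
  nb #..#.: next=.  (t=2,i=15, bit18=0)
  nb #...#: next=#  (t=0,i=6, bit17=1)
  nb #....: next=#  (t=0,i=10, bit16=1)
  nb .####: next=.  (t=1,i=4, bit15=0)
  nb .###.: next=.  (t=1,i=0, bit14=0)
  nb .##.#: next=#  (t=1,i=11, bit13=1)
  nb .##..: next=#  (t=0,i=0, bit12=1)
  nb .#.##: next=#  (t=1,i=9, bit11=1)
  nb .#.#.: next=.  (t=2,i=10, bit10=0)
  nb .#..#: next=.  (t=0,i=14, bit9=0)
  nb .#...: next=.  (t=0,i=9, bit8=0)
  nb ..###: next=#  (t=1,i=16, bit7=1)
  nb ..##.: next=#  (t=0,i=3, bit6=1)
  nb ..#.#: next=#  (t=2,i=9, bit5=1)
  nb ..#..: next=#  (t=0,i=8, bit4=1)
  nb ...##: next=#  (t=7,i=5, bit3=1)
  nb ...#.: next=.  (t=0,i=7, bit2=0)
  nb ....#: next=#  (t=0,i=11, bit1=1)
  nb .....: next=#  (t=2,i=6, bit0=1)
  bits 10001011100100110011100011111011 = 2341681403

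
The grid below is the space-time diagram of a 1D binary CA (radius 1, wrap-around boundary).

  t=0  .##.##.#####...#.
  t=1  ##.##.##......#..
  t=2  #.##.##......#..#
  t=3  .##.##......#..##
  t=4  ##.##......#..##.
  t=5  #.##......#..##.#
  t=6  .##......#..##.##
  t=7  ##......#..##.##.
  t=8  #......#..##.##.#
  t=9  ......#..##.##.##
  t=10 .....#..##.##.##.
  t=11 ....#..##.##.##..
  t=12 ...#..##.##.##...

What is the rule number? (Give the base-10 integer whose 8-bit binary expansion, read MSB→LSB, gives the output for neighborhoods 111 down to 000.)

  nb ###: next=.  (t=0,i=8, bit7=0)
  nb ##.: next=.  (t=0,i=2, bit6=0)
  nb #.#: next=#  (t=0,i=3, bit5=1)
  nb #..: next=.  (t=0,i=12, bit4=0)
  nb .##: next=#  (t=0,i=1, bit3=1)
  nb .#.: next=.  (t=0,i=15, bit2=0)
  nb ..#: next=#  (t=0,i=0, bit1=1)
  nb ...: next=.  (t=0,i=13, bit0=0)
  bits 00101010 = 42

42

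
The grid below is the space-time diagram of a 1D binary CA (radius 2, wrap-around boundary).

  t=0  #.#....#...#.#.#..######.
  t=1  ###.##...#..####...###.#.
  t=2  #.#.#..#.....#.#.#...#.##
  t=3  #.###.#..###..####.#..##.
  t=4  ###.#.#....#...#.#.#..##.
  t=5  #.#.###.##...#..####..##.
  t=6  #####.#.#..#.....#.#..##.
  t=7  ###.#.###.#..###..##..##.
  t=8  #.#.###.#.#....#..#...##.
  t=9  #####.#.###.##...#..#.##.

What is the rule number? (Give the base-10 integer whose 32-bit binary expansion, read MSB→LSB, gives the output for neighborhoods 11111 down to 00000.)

2969021507

  [31] ##### => #  t=0,i=20
  [30] ####. => .  t=0,i=22
  [29] ###.# => #  t=0,i=23
  [28] ###.. => #  t=1,i=15
  [27] ##.## => .  t=1,i=3
  [26] ##.#. => .  t=0,i=24
  [25] ##..# => .  t=3,i=12
  [24] ##... => .  t=1,i=6
  [23] #.### => #  t=1,i=0
  [22] #.##. => #  t=1,i=4
  [21] #.#.# => #  t=0,i=0
  [20] #.#.. => #  t=0,i=2
  [19] #..## => .  t=0,i=17
  [18] #..#. => #  t=2,i=6
  [17] #...# => #  t=0,i=9
  [16] #.... => #  t=0,i=4
  [15] .#### => #  t=0,i=19
  [14] .###. => .  t=1,i=1
  [13] .##.# => #  t=3,i=23
  [12] .##.. => .  t=1,i=5
  [11] .#.## => #  t=1,i=24
  [10] .#.#. => #  t=0,i=1
  [9] .#..# => .  t=0,i=16
  [8] .#... => .  t=0,i=3
  [7] ..### => .  t=0,i=18
  [6] ..##. => #  t=3,i=22
  [5] ..#.# => .  t=0,i=11
  [4] ..#.. => .  t=0,i=7
  [3] ...## => .  t=1,i=18
  [2] ...#. => .  t=0,i=6
  [1] ....# => #  t=0,i=5
  [0] ..... => #  t=2,i=10
  bits 10110000111101111010110001000011 = 2969021507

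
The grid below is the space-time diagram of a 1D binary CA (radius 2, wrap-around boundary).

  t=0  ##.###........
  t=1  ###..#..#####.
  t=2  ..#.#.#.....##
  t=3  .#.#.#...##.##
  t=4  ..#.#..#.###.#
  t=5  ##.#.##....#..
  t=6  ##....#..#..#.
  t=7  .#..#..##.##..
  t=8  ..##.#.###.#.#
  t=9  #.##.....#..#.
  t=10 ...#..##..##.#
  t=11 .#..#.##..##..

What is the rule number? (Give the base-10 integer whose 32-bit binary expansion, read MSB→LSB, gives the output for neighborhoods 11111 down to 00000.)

  [31] ##### => .  t=1,i=10
  [30] ####. => .  t=1,i=11
  [29] ###.# => #  t=1,i=12
  [28] ###.. => #  t=0,i=5
  [27] ##.## => #  t=0,i=2
  [26] ##.#. => .  t=3,i=0
  [25] ##..# => .  t=1,i=3
  [24] ##... => .  t=0,i=6
  [23] #.### => .  t=0,i=3
  [22] #.##. => .  t=3,i=12
  [21] #.#.# => .  t=2,i=4
  [20] #.#.. => .  t=2,i=6
  [19] #..## => .  t=1,i=7
  [18] #..#. => #  t=1,i=4
  [17] #...# => #  t=3,i=7
  [16] #.... => .  t=0,i=7
  [15] .#### => .  t=1,i=9
  [14] .###. => .  t=0,i=4
  [13] .##.# => #  t=0,i=1
  [12] .##.. => #  t=2,i=13
  [11] .#.## => .  t=4,i=8
  [10] .#.#. => #  t=2,i=3
  [9] .#..# => #  t=1,i=6
  [8] .#... => .  t=2,i=7
  [7] ..### => .  t=1,i=8
  [6] ..##. => #  t=0,i=0
  [5] ..#.# => .  t=2,i=2
  [4] ..#.. => .  t=1,i=5
  [3] ...## => .  t=0,i=13
  [2] ...#. => .  t=5,i=10
  [1] ....# => #  t=0,i=12
  [0] ..... => #  t=0,i=8
  bits 00111000000001100011011001000011 = 939931203

939931203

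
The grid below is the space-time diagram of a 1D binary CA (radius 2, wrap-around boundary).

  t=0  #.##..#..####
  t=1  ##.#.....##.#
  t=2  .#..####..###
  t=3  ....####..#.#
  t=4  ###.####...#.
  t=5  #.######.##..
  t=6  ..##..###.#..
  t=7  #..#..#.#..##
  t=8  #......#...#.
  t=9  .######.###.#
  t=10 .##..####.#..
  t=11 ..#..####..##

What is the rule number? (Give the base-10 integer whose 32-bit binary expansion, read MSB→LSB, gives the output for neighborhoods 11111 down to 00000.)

2021897607

  nb #####: next=.  (t=0,i=11, bit31=0)
  nb ####.: next=#  (t=0,i=12, bit30=1)
  nb ###.#: next=#  (t=0,i=0, bit29=1)
  nb ###..: next=#  (t=2,i=7, bit28=1)
  nb ##.##: next=#  (t=0,i=1, bit27=1)
  nb ##.#.: next=.  (t=1,i=2, bit26=0)
  nb ##..#: next=.  (t=0,i=4, bit25=0)
  nb ##...: next=.  (t=4,i=8, bit24=0)
  nb #.###: next=#  (t=1,i=12, bit23=1)
  nb #.##.: next=.  (t=0,i=2, bit22=0)
  nb #.#.#: next=.  (t=9,i=12, bit21=0)
  nb #.#..: next=.  (t=1,i=3, bit20=0)
  nb #..##: next=.  (t=0,i=8, bit19=0)
  nb #..#.: next=.  (t=0,i=5, bit18=0)
  nb #...#: next=#  (t=4,i=9, bit17=1)
  nb #....: next=#  (t=1,i=5, bit16=1)
  nb .####: next=#  (t=0,i=10, bit15=1)
  nb .###.: next=.  (t=1,i=0, bit14=0)
  nb .##.#: next=#  (t=1,i=10, bit13=1)
  nb .##..: next=#  (t=0,i=3, bit12=1)
  nb .#.##: next=.  (t=4,i=12, bit11=0)
  nb .#.#.: next=#  (t=3,i=11, bit10=1)
  nb .#..#: next=.  (t=0,i=7, bit9=0)
  nb .#...: next=#  (t=1,i=4, bit8=1)
  nb ..###: next=#  (t=0,i=9, bit7=1)
  nb ..##.: next=.  (t=1,i=9, bit6=0)
  nb ..#.#: next=.  (t=3,i=10, bit5=0)
  nb ..#..: next=.  (t=0,i=6, bit4=0)
  nb ...##: next=.  (t=1,i=8, bit3=0)
  nb ...#.: next=#  (t=4,i=10, bit2=1)
  nb ....#: next=#  (t=1,i=7, bit1=1)
  nb .....: next=#  (t=1,i=6, bit0=1)
  bits 01111000100000111011010110000111 = 2021897607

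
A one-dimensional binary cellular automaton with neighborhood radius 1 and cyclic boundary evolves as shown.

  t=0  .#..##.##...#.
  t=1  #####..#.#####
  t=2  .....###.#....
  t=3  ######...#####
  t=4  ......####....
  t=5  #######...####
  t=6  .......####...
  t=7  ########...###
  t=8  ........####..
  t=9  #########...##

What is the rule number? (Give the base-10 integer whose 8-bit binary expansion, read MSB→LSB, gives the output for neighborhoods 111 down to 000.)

  [7] ### => .  t=1,i=0
  [6] ##. => .  t=0,i=5
  [5] #.# => .  t=0,i=6
  [4] #.. => #  t=0,i=2
  [3] .## => #  t=0,i=4
  [2] .#. => #  t=0,i=1
  [1] ..# => #  t=0,i=0
  [0] ... => #  t=0,i=10
  bits 00011111 = 31

31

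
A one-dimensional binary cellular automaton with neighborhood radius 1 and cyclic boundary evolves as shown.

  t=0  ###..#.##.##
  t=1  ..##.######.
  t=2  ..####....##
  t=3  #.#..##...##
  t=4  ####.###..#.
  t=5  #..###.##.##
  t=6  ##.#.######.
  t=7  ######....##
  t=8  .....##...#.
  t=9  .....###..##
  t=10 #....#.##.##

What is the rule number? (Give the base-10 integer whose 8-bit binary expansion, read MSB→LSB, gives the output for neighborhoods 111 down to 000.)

124

  [7] ### => .  t=0,i=0
  [6] ##. => #  t=0,i=2
  [5] #.# => #  t=0,i=6
  [4] #.. => #  t=0,i=3
  [3] .## => #  t=0,i=7
  [2] .#. => #  t=0,i=5
  [1] ..# => .  t=0,i=4
  [0] ... => .  t=1,i=0
  bits 01111100 = 124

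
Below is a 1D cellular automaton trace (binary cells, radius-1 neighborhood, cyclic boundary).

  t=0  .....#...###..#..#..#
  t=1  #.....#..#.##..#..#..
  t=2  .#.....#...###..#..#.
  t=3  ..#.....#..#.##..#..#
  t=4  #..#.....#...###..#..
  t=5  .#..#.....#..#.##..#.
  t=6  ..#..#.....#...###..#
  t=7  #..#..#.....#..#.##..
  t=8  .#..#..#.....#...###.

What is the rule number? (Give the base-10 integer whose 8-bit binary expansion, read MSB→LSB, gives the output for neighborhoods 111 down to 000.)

88

  nb ###: next=.  (t=0,i=10, bit7=0)
  nb ##.: next=#  (t=0,i=11, bit6=1)
  nb #.#: next=.  (t=1,i=10, bit5=0)
  nb #..: next=#  (t=0,i=0, bit4=1)
  nb .##: next=#  (t=0,i=9, bit3=1)
  nb .#.: next=.  (t=0,i=5, bit2=0)
  nb ..#: next=.  (t=0,i=4, bit1=0)
  nb ...: next=.  (t=0,i=1, bit0=0)
  bits 01011000 = 88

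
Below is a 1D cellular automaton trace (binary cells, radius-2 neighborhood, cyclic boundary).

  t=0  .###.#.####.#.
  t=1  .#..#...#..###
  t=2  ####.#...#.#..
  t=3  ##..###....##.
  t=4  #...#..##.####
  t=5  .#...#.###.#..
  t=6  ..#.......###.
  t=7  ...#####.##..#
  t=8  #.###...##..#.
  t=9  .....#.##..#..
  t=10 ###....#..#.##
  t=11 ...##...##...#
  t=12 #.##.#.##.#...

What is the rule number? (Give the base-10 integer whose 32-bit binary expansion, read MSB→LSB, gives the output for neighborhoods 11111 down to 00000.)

223716297

  [31] ##### => .  t=4,i=12
  [30] ####. => .  t=0,i=9
  [29] ###.# => .  t=0,i=3
  [28] ###.. => .  t=3,i=6
  [27] ##.## => #  t=3,i=13
  [26] ##.#. => #  t=0,i=4
  [25] ##..# => .  t=3,i=2
  [24] ##... => #  t=3,i=7
  [23] #.### => .  t=0,i=7
  [22] #.##. => #  t=3,i=0
  [21] #.#.# => .  t=0,i=5
  [20] #.#.. => #  t=0,i=12
  [19] #..## => .  t=0,i=0
  [18] #..#. => #  t=1,i=3
  [17] #...# => .  t=1,i=6
  [16] #.... => #  t=3,i=8
  [15] .#### => #  t=0,i=8
  [14] .###. => .  t=0,i=2
  [13] .##.# => #  t=3,i=12
  [12] .##.. => .  t=3,i=1
  [11] .#.## => .  t=0,i=6
  [10] .#.#. => .  t=2,i=10
  [9] .#..# => #  t=0,i=13
  [8] .#... => #  t=1,i=5
  [7] ..### => #  t=0,i=1
  [6] ..##. => #  t=3,i=11
  [5] ..#.# => .  t=2,i=9
  [4] ..#.. => .  t=1,i=4
  [3] ...## => #  t=3,i=10
  [2] ...#. => .  t=1,i=7
  [1] ....# => .  t=3,i=9
  [0] ..... => #  t=6,i=5
  bits 00001101010101011010001111001001 = 223716297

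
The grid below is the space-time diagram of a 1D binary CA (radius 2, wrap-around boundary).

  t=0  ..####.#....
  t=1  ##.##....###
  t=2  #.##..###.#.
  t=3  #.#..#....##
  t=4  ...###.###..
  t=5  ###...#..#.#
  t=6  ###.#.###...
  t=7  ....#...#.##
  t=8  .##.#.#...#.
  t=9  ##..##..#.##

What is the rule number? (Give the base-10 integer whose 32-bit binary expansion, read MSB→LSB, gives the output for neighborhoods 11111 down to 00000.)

  [31] ##### => .  t=1,i=11
  [30] ####. => #  t=0,i=4
  [29] ###.# => .  t=0,i=5
  [28] ###.. => #  t=4,i=9
  [27] ##.## => #  t=1,i=2
  [26] ##.#. => .  t=0,i=6
  [25] ##..# => .  t=2,i=4
  [24] ##... => .  t=1,i=5
  [23] #.### => .  t=4,i=7
  [22] #.##. => #  t=1,i=3
  [21] #.#.# => #  t=2,i=0
  [20] #.#.. => .  t=0,i=7
  [19] #..## => #  t=2,i=5
  [18] #..#. => #  t=3,i=4
  [17] #...# => #  t=5,i=4
  [16] #.... => #  t=0,i=9
  [15] .#### => #  t=0,i=3
  [14] .###. => .  t=2,i=7
  [13] .##.# => .  t=8,i=2
  [12] .##.. => .  t=1,i=4
  [11] .#.## => .  t=2,i=1
  [10] .#.#. => #  t=2,i=11
  [9] .#..# => #  t=3,i=3
  [8] .#... => .  t=0,i=8
  [7] ..### => .  t=0,i=2
  [6] ..##. => #  t=8,i=1
  [5] ..#.# => .  t=5,i=9
  [4] ..#.. => #  t=3,i=5
  [3] ...## => #  t=0,i=1
  [2] ...#. => .  t=5,i=5
  [1] ....# => #  t=0,i=0
  [0] ..... => #  t=0,i=10
  bits 01011000011011111000011001011011 = 1483703899

1483703899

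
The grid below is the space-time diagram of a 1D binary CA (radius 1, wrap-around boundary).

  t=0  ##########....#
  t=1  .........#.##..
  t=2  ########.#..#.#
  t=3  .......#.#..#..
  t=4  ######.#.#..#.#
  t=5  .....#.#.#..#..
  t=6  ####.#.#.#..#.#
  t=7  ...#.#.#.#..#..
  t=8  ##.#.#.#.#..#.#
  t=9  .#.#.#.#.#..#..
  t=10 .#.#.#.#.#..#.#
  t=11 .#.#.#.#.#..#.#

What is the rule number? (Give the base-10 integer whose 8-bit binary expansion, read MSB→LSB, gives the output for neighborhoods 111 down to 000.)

  [7] ### => .  t=0,i=0
  [6] ##. => #  t=0,i=9
  [5] #.# => .  t=1,i=10
  [4] #.. => .  t=0,i=10
  [3] .## => .  t=0,i=14
  [2] .#. => #  t=1,i=9
  [1] ..# => .  t=0,i=13
  [0] ... => #  t=0,i=11
  bits 01000101 = 69

69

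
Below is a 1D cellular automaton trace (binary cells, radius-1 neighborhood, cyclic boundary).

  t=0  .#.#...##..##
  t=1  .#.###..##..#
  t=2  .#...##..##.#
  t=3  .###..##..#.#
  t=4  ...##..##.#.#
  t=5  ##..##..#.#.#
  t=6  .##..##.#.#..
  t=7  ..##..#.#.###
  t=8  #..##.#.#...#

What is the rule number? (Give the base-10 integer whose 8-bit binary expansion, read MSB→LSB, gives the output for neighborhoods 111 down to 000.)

85

  nb ###: next=.  (t=1,i=4, bit7=0)
  nb ##.: next=#  (t=0,i=8, bit6=1)
  nb #.#: next=.  (t=0,i=0, bit5=0)
  nb #..: next=#  (t=0,i=4, bit4=1)
  nb .##: next=.  (t=0,i=7, bit3=0)
  nb .#.: next=#  (t=0,i=1, bit2=1)
  nb ..#: next=.  (t=0,i=6, bit1=0)
  nb ...: next=#  (t=0,i=5, bit0=1)
  bits 01010101 = 85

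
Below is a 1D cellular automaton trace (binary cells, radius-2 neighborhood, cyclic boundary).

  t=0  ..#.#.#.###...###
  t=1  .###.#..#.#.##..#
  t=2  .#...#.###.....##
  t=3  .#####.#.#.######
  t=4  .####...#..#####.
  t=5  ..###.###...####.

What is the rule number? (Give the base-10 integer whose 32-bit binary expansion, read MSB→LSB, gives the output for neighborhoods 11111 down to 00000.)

  nb #####: next=#  (t=3,i=3, bit31=1)
  nb ####.: next=#  (t=3,i=4, bit30=1)
  nb ###.#: next=.  (t=1,i=3, bit29=0)
  nb ###..: next=#  (t=0,i=10, bit28=1)
  nb ##.##: next=.  (t=3,i=0, bit27=0)
  nb ##.#.: next=.  (t=1,i=4, bit26=0)
  nb ##..#: next=.  (t=0,i=0, bit25=0)
  nb ##...: next=.  (t=0,i=11, bit24=0)
  nb #.###: next=#  (t=0,i=8, bit23=1)
  nb #.##.: next=.  (t=1,i=12, bit22=0)
  nb #.#.#: next=.  (t=0,i=4, bit21=0)
  nb #.#..: next=#  (t=1,i=5, bit20=1)
  nb #..##: next=.  (t=4,i=0, bit19=0)
  nb #..#.: next=#  (t=0,i=1, bit18=1)
  nb #...#: next=#  (t=0,i=12, bit17=1)
  nb #....: next=#  (t=2,i=11, bit16=1)
  nb .####: next=#  (t=3,i=2, bit15=1)
  nb .###.: next=.  (t=0,i=9, bit14=0)
  nb .##.#: next=#  (t=2,i=16, bit13=1)
  nb .##..: next=.  (t=1,i=13, bit12=0)
  nb .#.##: next=.  (t=0,i=7, bit11=0)
  nb .#.#.: next=#  (t=0,i=3, bit10=1)
  nb .#..#: next=.  (t=1,i=6, bit9=0)
  nb .#...: next=#  (t=2,i=2, bit8=1)
  nb ..###: next=.  (t=0,i=14, bit7=0)
  nb ..##.: next=#  (t=2,i=15, bit6=1)
  nb ..#.#: next=#  (t=0,i=2, bit5=1)
  nb ..#..: next=#  (t=4,i=8, bit4=1)
  nb ...##: next=#  (t=0,i=13, bit3=1)
  nb ...#.: next=#  (t=2,i=4, bit2=1)
  nb ....#: next=#  (t=2,i=13, bit1=1)
  nb .....: next=#  (t=2,i=12, bit0=1)
  bits 11010000100101111010010101111111 = 3499599231

3499599231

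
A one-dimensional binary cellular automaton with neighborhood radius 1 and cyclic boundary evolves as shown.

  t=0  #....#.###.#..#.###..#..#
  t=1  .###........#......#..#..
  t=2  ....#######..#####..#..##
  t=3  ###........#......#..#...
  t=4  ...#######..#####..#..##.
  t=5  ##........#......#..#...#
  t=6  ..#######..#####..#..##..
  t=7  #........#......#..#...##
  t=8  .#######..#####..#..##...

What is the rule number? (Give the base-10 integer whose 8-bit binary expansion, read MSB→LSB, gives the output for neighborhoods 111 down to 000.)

  [7] ### => .  t=0,i=8
  [6] ##. => .  t=0,i=0
  [5] #.# => .  t=0,i=6
  [4] #.. => #  t=0,i=1
  [3] .## => .  t=0,i=7
  [2] .#. => .  t=0,i=5
  [1] ..# => .  t=0,i=4
  [0] ... => #  t=0,i=2
  bits 00010001 = 17

17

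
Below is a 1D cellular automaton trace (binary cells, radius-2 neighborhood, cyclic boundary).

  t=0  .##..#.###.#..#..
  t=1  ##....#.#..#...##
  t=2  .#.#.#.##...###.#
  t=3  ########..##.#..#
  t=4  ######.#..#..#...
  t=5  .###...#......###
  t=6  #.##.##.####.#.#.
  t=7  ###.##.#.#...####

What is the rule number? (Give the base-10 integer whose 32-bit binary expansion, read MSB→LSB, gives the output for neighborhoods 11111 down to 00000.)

  [31] ##### => #  t=3,i=1
  [30] ####. => .  t=1,i=0
  [29] ###.# => .  t=0,i=9
  [28] ###.. => #  t=1,i=1
  [27] ##.## => #  t=5,i=0
  [26] ##.#. => .  t=0,i=10
  [25] ##..# => .  t=0,i=3
  [24] ##... => .  t=1,i=2
  [23] #.### => .  t=0,i=7
  [22] #.##. => #  t=2,i=7
  [21] #.#.# => #  t=2,i=1
  [20] #.#.. => #  t=0,i=11
  [19] #..## => .  t=3,i=9
  [18] #..#. => .  t=0,i=4
  [17] #...# => #  t=0,i=16
  [16] #.... => #  t=1,i=3
  [15] .#### => #  t=1,i=16
  [14] .###. => #  t=0,i=8
  [13] .##.# => .  t=3,i=11
  [12] .##.. => .  t=0,i=2
  [11] .#.## => #  t=0,i=6
  [10] .#.#. => #  t=1,i=7
  [9] .#..# => .  t=0,i=12
  [8] .#... => #  t=0,i=15
  [7] ..### => .  t=1,i=15
  [6] ..##. => #  t=0,i=1
  [5] ..#.# => .  t=0,i=5
  [4] ..#.. => .  t=0,i=14
  [3] ...## => #  t=0,i=0
  [2] ...#. => #  t=1,i=5
  [1] ....# => .  t=1,i=4
  [0] ..... => #  t=5,i=10
  bits 10011000011100111100110101001101 = 2557726029

2557726029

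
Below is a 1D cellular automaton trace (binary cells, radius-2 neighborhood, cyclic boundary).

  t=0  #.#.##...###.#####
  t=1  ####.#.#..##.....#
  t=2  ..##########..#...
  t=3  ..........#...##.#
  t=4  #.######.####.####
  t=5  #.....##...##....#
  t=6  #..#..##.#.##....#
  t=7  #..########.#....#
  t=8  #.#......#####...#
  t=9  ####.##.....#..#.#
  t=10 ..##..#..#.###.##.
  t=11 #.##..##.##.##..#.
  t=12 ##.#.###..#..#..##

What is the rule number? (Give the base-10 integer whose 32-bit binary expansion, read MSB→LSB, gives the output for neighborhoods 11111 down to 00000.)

1681555317

  [31] ##### => .  t=0,i=15
  [30] ####. => #  t=0,i=17
  [29] ###.# => #  t=0,i=0
  [28] ###.. => .  t=2,i=11
  [27] ##.## => .  t=0,i=12
  [26] ##.#. => #  t=0,i=1
  [25] ##..# => .  t=2,i=12
  [24] ##... => .  t=0,i=6
  [23] #.### => .  t=0,i=13
  [22] #.##. => .  t=0,i=4
  [21] #.#.# => #  t=0,i=2
  [20] #.#.. => #  t=1,i=7
  [19] #..## => #  t=1,i=9
  [18] #..#. => .  t=2,i=13
  [17] #...# => #  t=0,i=7
  [16] #.... => .  t=1,i=13
  [15] .#### => .  t=0,i=14
  [14] .###. => #  t=0,i=10
  [13] .##.# => #  t=3,i=15
  [12] .##.. => #  t=0,i=5
  [11] .#.## => #  t=0,i=3
  [10] .#.#. => #  t=1,i=6
  [9] .#..# => #  t=1,i=8
  [8] .#... => #  t=2,i=15
  [7] ..### => .  t=0,i=9
  [6] ..##. => #  t=1,i=10
  [5] ..#.# => #  t=9,i=15
  [4] ..#.. => #  t=2,i=14
  [3] ...## => .  t=0,i=8
  [2] ...#. => #  t=3,i=9
  [1] ....# => .  t=1,i=15
  [0] ..... => #  t=1,i=14
  bits 01100100001110100111111101110101 = 1681555317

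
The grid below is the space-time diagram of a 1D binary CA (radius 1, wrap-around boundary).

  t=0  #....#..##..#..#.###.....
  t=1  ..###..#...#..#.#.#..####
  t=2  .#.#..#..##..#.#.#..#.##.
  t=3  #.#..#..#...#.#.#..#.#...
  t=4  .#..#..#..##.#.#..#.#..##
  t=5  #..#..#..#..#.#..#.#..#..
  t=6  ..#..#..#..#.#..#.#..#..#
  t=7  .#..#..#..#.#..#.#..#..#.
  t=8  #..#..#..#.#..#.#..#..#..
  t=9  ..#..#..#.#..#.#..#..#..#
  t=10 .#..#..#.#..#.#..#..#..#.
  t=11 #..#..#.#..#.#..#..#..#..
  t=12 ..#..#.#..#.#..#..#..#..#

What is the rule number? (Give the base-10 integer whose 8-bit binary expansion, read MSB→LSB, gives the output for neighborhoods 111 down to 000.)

  nb ###: next=#  (t=0,i=18, bit7=1)
  nb ##.: next=.  (t=0,i=9, bit6=0)
  nb #.#: next=#  (t=0,i=16, bit5=1)
  nb #..: next=.  (t=0,i=1, bit4=0)
  nb .##: next=.  (t=0,i=8, bit3=0)
  nb .#.: next=.  (t=0,i=0, bit2=0)
  nb ..#: next=#  (t=0,i=4, bit1=1)
  nb ...: next=#  (t=0,i=2, bit0=1)
  bits 10100011 = 163

163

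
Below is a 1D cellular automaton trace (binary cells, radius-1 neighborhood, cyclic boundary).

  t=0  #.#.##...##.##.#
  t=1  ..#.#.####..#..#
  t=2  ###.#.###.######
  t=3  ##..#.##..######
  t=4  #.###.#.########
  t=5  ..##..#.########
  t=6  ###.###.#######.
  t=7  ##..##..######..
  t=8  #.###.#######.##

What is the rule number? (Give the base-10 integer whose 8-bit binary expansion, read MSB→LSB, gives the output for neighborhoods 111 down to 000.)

  [7] ### => #  t=1,i=7
  [6] ##. => .  t=0,i=0
  [5] #.# => .  t=0,i=1
  [4] #.. => #  t=0,i=6
  [3] .## => #  t=0,i=4
  [2] .#. => #  t=0,i=2
  [1] ..# => #  t=0,i=8
  [0] ... => #  t=0,i=7
  bits 10011111 = 159

159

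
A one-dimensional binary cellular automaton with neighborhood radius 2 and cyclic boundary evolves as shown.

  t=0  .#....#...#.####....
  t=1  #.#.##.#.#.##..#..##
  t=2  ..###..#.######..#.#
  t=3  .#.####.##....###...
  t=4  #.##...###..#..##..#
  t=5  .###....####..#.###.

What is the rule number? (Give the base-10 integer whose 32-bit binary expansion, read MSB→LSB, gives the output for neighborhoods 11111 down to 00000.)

451696903

  ##### -> .   bit 31 = 0  t=2,i=11
  ####. -> .   bit 30 = 0  t=0,i=14
  ###.# -> .   bit 29 = 0  t=1,i=0
  ###.. -> #   bit 28 = 1  t=0,i=15
  ##.## -> #   bit 27 = 1  t=3,i=7
  ##.#. -> .   bit 26 = 0  t=1,i=1
  ##..# -> #   bit 25 = 1  t=1,i=13
  ##... -> .   bit 24 = 0  t=0,i=16
  #.### -> #   bit 23 = 1  t=0,i=12
  #.##. -> #   bit 22 = 1  t=1,i=4
  #.#.# -> #   bit 21 = 1  t=1,i=2
  #.#.. -> .   bit 20 = 0  t=2,i=19
  #..## -> #   bit 19 = 1  t=1,i=17
  #..#. -> #   bit 18 = 1  t=1,i=14
  #...# -> .   bit 17 = 0  t=0,i=8
  #.... -> .   bit 16 = 0  t=0,i=3
  .#### -> .   bit 15 = 0  t=0,i=13
  .###. -> #   bit 14 = 1  t=1,i=19
  .##.# -> .   bit 13 = 0  t=1,i=5
  .##.. -> #   bit 12 = 1  t=1,i=12
  .#.## -> #   bit 11 = 1  t=0,i=11
  .#.#. -> .   bit 10 = 0  t=1,i=8
  .#..# -> .   bit 9 = 0  t=1,i=16
  .#... -> #   bit 8 = 1  t=0,i=2
  ..### -> .   bit 7 = 0  t=1,i=18
  ..##. -> .   bit 6 = 0  t=4,i=15
  ..#.# -> .   bit 5 = 0  t=0,i=10
  ..#.. -> .   bit 4 = 0  t=0,i=1
  ...## -> .   bit 3 = 0  t=3,i=13
  ...#. -> #   bit 2 = 1  t=0,i=0
  ....# -> #   bit 1 = 1  t=0,i=4
  ..... -> #   bit 0 = 1  t=0,i=18
  bits 00011010111011000101100100000111 = 451696903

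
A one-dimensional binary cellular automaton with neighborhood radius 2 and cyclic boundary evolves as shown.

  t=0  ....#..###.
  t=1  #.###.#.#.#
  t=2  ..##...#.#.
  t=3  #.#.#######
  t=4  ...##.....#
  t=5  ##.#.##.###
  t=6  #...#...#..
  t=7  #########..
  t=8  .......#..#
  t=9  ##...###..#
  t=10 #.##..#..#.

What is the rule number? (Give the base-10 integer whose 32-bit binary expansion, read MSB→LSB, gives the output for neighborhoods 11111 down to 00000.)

1100696950

  ##### -> .   bit 31 = 0  t=3,i=6
  ####. -> #   bit 30 = 1  t=3,i=10
  ###.# -> .   bit 29 = 0  t=1,i=4
  ###.. -> .   bit 28 = 0  t=0,i=9
  ##.## -> .   bit 27 = 0  t=1,i=1
  ##.#. -> .   bit 26 = 0  t=1,i=5
  ##..# -> .   bit 25 = 0  t=7,i=9
  ##... -> #   bit 24 = 1  t=0,i=10
  #.### -> #   bit 23 = 1  t=1,i=2
  #.##. -> .   bit 22 = 0  t=1,i=10
  #.#.# -> .   bit 21 = 0  t=1,i=6
  #.#.. -> #   bit 20 = 1  t=2,i=9
  #..## -> #   bit 19 = 1  t=0,i=6
  #..#. -> .   bit 18 = 0  t=6,i=10
  #...# -> #   bit 17 = 1  t=2,i=0
  #.... -> #   bit 16 = 1  t=0,i=0
  .#### -> .   bit 15 = 0  t=3,i=5
  .###. -> #   bit 14 = 1  t=0,i=8
  .##.# -> .   bit 13 = 0  t=1,i=0
  .##.. -> .   bit 12 = 0  t=2,i=3
  .#.## -> #   bit 11 = 1  t=1,i=9
  .#.#. -> #   bit 10 = 1  t=1,i=7
  .#..# -> .   bit 9 = 0  t=0,i=5
  .#... -> #   bit 8 = 1  t=2,i=10
  ..### -> .   bit 7 = 0  t=0,i=7
  ..##. -> #   bit 6 = 1  t=2,i=2
  ..#.# -> #   bit 5 = 1  t=2,i=7
  ..#.. -> #   bit 4 = 1  t=0,i=4
  ...## -> .   bit 3 = 0  t=2,i=1
  ...#. -> #   bit 2 = 1  t=0,i=3
  ....# -> #   bit 1 = 1  t=0,i=2
  ..... -> .   bit 0 = 0  t=0,i=1
  bits 01000001100110110100110101110110 = 1100696950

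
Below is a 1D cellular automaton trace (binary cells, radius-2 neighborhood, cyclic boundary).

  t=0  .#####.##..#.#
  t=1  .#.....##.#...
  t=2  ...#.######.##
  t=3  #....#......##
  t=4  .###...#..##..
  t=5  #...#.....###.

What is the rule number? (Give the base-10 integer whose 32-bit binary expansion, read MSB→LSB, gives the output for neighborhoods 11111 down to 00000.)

97857610

  ##### -> .   bit 31 = 0  t=0,i=3
  ####. -> .   bit 30 = 0  t=0,i=4
  ###.# -> .   bit 29 = 0  t=0,i=5
  ###.. -> .   bit 28 = 0  t=3,i=0
  ##.## -> .   bit 27 = 0  t=0,i=6
  ##.#. -> #   bit 26 = 1  t=1,i=9
  ##..# -> .   bit 25 = 0  t=0,i=9
  ##... -> #   bit 24 = 1  t=2,i=0
  #.### -> #   bit 23 = 1  t=0,i=1
  #.##. -> #   bit 22 = 1  t=0,i=7
  #.#.# -> .   bit 21 = 0  t=0,i=13
  #.#.. -> #   bit 20 = 1  t=1,i=10
  #..## -> .   bit 19 = 0  t=4,i=9
  #..#. -> #   bit 18 = 1  t=0,i=10
  #...# -> .   bit 17 = 0  t=2,i=1
  #.... -> #   bit 16 = 1  t=1,i=3
  .#### -> .   bit 15 = 0  t=0,i=2
  .###. -> .   bit 14 = 0  t=3,i=13
  .##.# -> #   bit 13 = 1  t=1,i=8
  .##.. -> #   bit 12 = 1  t=0,i=8
  .#.## -> .   bit 11 = 0  t=0,i=0
  .#.#. -> .   bit 10 = 0  t=0,i=12
  .#..# -> .   bit 9 = 0  t=4,i=8
  .#... -> .   bit 8 = 0  t=1,i=2
  ..### -> .   bit 7 = 0  t=3,i=12
  ..##. -> #   bit 6 = 1  t=1,i=7
  ..#.# -> .   bit 5 = 0  t=0,i=11
  ..#.. -> .   bit 4 = 0  t=1,i=1
  ...## -> #   bit 3 = 1  t=1,i=6
  ...#. -> .   bit 2 = 0  t=1,i=0
  ....# -> #   bit 1 = 1  t=1,i=5
  ..... -> .   bit 0 = 0  t=1,i=4
  bits 00000101110101010011000001001010 = 97857610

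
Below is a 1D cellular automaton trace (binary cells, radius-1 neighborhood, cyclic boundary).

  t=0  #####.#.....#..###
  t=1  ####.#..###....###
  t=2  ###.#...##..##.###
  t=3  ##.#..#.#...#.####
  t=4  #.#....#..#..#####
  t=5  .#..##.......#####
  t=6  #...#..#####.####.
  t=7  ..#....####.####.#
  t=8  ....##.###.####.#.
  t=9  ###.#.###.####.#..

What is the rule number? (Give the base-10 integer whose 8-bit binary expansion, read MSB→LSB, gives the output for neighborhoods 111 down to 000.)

169

  [7] ### => #  t=0,i=0
  [6] ##. => .  t=0,i=4
  [5] #.# => #  t=0,i=5
  [4] #.. => .  t=0,i=7
  [3] .## => #  t=0,i=15
  [2] .#. => .  t=0,i=6
  [1] ..# => .  t=0,i=11
  [0] ... => #  t=0,i=8
  bits 10101001 = 169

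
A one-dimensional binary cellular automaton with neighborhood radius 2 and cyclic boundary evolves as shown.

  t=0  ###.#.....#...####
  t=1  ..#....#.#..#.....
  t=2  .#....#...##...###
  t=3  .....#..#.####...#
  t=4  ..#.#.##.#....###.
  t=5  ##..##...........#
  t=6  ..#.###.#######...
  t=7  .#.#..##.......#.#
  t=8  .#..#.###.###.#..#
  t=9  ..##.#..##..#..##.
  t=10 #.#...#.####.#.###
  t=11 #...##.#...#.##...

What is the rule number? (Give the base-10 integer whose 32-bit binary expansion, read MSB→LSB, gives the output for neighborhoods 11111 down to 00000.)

  #####|.  b31=0 t=0,i=0
  ####.|.  b30=0 t=0,i=1
  ###.#|#  b29=1 t=0,i=2
  ###..|.  b28=0 t=3,i=13
  ##.##|#  b27=1 t=6,i=7
  ##.#.|.  b26=0 t=0,i=3
  ##..#|#  b25=1 t=5,i=2
  ##...|#  b24=1 t=2,i=12
  #.###|.  b23=0 t=3,i=10
  #.##.|.  b22=0 t=4,i=6
  #.#.#|#  b21=1 t=4,i=4
  #.#..|.  b20=0 t=0,i=4
  #..##|.  b19=0 t=5,i=3
  #..#.|#  b18=1 t=1,i=11
  #...#|#  b17=1 t=0,i=12
  #....|.  b16=0 t=0,i=6
  .####|.  b15=0 t=0,i=15
  .###.|.  b14=0 t=2,i=16
  .##.#|.  b13=0 t=4,i=7
  .##..|#  b12=1 t=2,i=11
  .#.##|#  b11=1 t=3,i=9
  .#.#.|.  b10=0 t=1,i=8
  .#..#|#  b9=1 t=1,i=10
  .#...|.  b8=0 t=0,i=5
  ..###|.  b7=0 t=0,i=14
  ..##.|#  b6=1 t=2,i=10
  ..#.#|.  b5=0 t=1,i=7
  ..#..|.  b4=0 t=0,i=10
  ...##|.  b3=0 t=0,i=13
  ...#.|#  b2=1 t=0,i=9
  ....#|.  b1=0 t=0,i=8
  .....|#  b0=1 t=0,i=7
  bits 00101011001001100001101001000101 = 723917381

723917381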